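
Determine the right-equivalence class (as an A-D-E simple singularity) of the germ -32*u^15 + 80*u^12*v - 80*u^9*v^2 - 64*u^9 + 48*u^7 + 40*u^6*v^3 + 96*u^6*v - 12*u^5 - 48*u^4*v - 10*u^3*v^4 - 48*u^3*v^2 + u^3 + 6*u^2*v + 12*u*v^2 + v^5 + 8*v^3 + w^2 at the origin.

The Hessian of f at 0 is [[0, 0, 0], [0, 0, 0], [0, 0, 2]] with rank 1, so corank 2. A Groebner basis of the Jacobian ideal J(f) in C{u,v,w} is {u^2/64 + u*v^3 + u*v/16 + v^2/16, v^4, u^3 - 12*u*v^2 - 16*v^3, u^2*v + 4*u*v^2 + 4*v^3, w}; counting standard monomials gives mu = 8. Corank 2; j^3 = (u + 2*v)^3 is a perfect cube, so E-series; the 5-jet and mu = 8 give E_8.

E8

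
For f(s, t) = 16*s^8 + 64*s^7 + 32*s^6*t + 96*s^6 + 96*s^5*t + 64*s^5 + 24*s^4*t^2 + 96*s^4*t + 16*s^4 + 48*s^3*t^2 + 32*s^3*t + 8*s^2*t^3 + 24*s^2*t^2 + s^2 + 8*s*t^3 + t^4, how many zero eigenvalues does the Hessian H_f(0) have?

1

Hessian at 0 has rank 1.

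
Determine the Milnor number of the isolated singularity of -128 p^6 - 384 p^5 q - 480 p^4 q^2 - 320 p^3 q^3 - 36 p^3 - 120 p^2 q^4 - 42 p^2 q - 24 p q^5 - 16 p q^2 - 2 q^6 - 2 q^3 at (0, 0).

The Hessian of f at 0 is [[0, 0], [0, 0]] with rank 0, so corank 2. A Groebner basis of the Jacobian ideal J(f) in C{p,q} is {-243*p*q/4 + q^5 - 81*q^2/4, p*q^2 + q^3/3, p^2 + 5*p*q/6 + q^2/6}; counting standard monomials gives mu = 7. Corank 2; j^3 = -2*(2*p + q)*(3*p + q)^2 has shape L^2 M (L != M), so D-series; mu = 7 gives D_7.

7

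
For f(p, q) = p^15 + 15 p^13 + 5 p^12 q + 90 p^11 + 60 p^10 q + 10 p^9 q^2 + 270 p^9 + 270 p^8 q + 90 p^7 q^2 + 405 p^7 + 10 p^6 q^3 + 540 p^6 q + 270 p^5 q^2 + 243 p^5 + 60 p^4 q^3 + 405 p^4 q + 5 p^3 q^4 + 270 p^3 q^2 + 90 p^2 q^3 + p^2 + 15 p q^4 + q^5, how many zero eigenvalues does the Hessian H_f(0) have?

1

Hessian at 0 has rank 1.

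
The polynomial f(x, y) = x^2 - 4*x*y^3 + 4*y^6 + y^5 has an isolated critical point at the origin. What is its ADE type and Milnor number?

The Hessian of f at 0 has rank 1. Corank 1: A-series; mu = 4 gives A_4.

Type A_{4}, Milnor number mu = 4.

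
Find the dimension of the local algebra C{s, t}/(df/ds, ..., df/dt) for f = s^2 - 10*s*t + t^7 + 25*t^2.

6

The Hessian of f at 0 is [[2, -10], [-10, 50]] with rank 1, so corank 1. A Groebner basis of the Jacobian ideal J(f) in C{s,t} is {t^6, s - 5*t}; counting standard monomials gives mu = 6. Corank 1: A-series; mu = 6 gives A_6.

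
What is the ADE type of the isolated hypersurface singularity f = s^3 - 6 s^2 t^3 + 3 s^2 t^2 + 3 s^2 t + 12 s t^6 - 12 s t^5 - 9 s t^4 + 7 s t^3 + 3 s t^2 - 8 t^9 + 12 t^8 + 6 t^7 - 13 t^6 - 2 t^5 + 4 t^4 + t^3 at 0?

The Hessian of f at 0 is [[0, 0], [0, 0]] with rank 0, so corank 2. A Groebner basis of the Jacobian ideal J(f) in C{s,t} is {-s^2 - 2*s*t + t^4 - t^3/3 - t^2, s^3 + 2*s^2 + 4*s*t + 5*t^3/3 + 2*t^2, s^2*t - 5*s^2/3 - 10*s*t/3 - 14*t^3/9 - 5*t^2/3, s^2 + s*t^2 + 2*s*t + 4*t^3/3 + t^2}; counting standard monomials gives mu = 7. Corank 2; j^3 = (s + t)^3 is a perfect cube, so E-series; the 4-jet and mu = 7 give E_7.

E_{7}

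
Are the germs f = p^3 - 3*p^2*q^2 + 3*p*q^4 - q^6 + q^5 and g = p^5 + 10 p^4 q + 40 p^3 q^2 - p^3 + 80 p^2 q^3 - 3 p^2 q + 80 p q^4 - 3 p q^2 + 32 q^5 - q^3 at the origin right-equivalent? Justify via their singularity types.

Yes.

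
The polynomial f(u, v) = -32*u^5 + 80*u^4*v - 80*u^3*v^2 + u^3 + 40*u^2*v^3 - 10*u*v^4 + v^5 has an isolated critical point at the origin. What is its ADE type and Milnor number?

Type E_{8}, Milnor number mu = 8.

The Hessian of f at 0 is [[0, 0], [0, 0]] with rank 0, so corank 2. A Groebner basis of the Jacobian ideal J(f) in C{u,v} is {v^5, u*v^3 - v^4/8, u^2}; counting standard monomials gives mu = 8. Corank 2; j^3 = u^3 is a perfect cube, so E-series; the 5-jet and mu = 8 give E_8.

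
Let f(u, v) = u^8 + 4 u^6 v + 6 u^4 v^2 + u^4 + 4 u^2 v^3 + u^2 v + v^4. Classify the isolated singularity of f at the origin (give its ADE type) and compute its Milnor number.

The Hessian of f at 0 has rank 0. Corank 2; j^3 = u^2*v has shape L^2 M (L != M), so D-series; mu = 5 gives D_5.

Type D_5, Milnor number mu = 5.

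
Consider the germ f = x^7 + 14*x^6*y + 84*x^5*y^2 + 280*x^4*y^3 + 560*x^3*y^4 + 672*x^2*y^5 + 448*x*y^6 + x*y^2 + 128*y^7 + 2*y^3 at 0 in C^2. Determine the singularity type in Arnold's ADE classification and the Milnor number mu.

The Hessian of f at 0 is [[0, 0], [0, 0]] with rank 0, so corank 2. A Groebner basis of the Jacobian ideal J(f) in C{x,y} is {x^6 + y^2/7, y^3, x*y + 2*y^2}; counting standard monomials gives mu = 8. Corank 2; j^3 = y^2*(x + 2*y) has shape L^2 M (L != M), so D-series; mu = 8 gives D_8.

Type D_8, Milnor number mu = 8.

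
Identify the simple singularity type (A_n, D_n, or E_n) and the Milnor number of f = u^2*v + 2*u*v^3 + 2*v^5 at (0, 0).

Type D6, Milnor number mu = 6.

The Hessian of f at 0 is [[0, 0], [0, 0]] with rank 0, so corank 2. A Groebner basis of the Jacobian ideal J(f) in C{u,v} is {u^3, u^2*v, -u^2/4 + u*v^2, u*v + v^3}; counting standard monomials gives mu = 6. Corank 2; j^3 = u^2*v has shape L^2 M (L != M), so D-series; mu = 6 gives D_6.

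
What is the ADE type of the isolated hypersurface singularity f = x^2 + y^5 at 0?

A4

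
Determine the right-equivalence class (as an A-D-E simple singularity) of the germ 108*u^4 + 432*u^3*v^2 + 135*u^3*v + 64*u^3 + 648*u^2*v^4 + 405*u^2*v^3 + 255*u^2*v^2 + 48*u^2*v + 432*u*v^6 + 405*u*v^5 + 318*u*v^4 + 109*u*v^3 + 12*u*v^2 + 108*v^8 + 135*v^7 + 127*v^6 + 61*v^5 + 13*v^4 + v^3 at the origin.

The Hessian of f at 0 has rank 0. Corank 2; j^3 = (4*u + v)^3 is a perfect cube, so E-series; the 4-jet and mu = 7 give E_7.

E_7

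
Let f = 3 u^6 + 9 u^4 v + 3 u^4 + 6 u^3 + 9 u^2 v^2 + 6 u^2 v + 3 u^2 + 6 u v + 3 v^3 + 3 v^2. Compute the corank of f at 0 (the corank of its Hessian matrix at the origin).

Hessian at 0 has rank 1.

1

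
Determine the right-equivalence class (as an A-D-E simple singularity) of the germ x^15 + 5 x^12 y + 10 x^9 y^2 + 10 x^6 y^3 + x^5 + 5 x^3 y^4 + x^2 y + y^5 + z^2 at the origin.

The Hessian of f at 0 has rank 1. Corank 2; j^3 = x^2*y has shape L^2 M (L != M), so D-series; mu = 6 gives D_6.

D6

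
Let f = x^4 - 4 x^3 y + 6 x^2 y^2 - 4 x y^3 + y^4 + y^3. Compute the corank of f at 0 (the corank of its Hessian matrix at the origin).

2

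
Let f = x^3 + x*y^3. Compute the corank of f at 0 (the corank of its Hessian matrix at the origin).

Hessian at 0 has rank 0.

2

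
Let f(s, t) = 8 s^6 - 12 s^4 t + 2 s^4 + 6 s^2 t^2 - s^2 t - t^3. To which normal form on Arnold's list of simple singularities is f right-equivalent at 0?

D_4

The Hessian of f at 0 has rank 0. Corank 2; j^3 = -t*(s^2 + t^2) splits into three distinct lines over C (the quadratic factor has nonzero discriminant), so D_4.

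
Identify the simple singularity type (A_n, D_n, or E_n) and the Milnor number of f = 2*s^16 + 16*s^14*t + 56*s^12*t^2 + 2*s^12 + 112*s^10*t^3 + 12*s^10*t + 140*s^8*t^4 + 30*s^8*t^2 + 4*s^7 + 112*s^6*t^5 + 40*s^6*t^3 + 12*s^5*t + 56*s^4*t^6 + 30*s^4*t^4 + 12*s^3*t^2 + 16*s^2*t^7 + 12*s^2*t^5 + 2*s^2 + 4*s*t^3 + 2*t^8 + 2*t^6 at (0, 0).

Type A_{7}, Milnor number mu = 7.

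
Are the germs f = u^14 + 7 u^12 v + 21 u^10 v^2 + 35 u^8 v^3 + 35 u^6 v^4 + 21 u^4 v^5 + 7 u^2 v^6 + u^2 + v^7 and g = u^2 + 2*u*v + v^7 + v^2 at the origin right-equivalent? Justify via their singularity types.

The Hessian of f at 0 has rank 1. Corank 1: A-series; mu = 6 gives A_6. The Hessian of g at 0 has rank 1. Corank 1: A-series; mu = 6 gives A_6. Both have type A_6, hence right-equivalent.

Yes.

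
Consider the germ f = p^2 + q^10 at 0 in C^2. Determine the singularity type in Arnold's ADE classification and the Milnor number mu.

The Hessian of f at 0 has rank 1. Corank 1: A-series; mu = 9 gives A_9.

Type A9, Milnor number mu = 9.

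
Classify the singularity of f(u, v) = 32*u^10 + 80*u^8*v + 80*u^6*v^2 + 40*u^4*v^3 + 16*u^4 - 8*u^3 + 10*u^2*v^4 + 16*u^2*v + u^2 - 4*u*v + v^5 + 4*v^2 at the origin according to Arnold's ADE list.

A4

The Hessian of f at 0 has rank 1. Corank 1: A-series; mu = 4 gives A_4.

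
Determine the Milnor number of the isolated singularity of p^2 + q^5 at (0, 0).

The Hessian of f at 0 has rank 1. Corank 1: A-series; mu = 4 gives A_4.

4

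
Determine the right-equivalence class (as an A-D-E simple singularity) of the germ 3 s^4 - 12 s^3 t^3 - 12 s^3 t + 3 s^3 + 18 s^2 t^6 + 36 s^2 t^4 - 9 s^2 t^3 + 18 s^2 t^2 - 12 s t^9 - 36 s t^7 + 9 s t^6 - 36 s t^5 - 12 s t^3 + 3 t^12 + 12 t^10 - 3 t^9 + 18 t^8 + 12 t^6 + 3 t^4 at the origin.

E_6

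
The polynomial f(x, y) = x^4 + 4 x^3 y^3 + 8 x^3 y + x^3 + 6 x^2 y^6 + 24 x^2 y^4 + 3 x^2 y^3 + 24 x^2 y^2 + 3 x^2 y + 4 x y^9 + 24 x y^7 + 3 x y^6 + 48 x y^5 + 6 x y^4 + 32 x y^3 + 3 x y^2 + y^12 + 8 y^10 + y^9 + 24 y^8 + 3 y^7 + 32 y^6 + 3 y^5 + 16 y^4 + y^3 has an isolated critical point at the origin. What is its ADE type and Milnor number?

The Hessian of f at 0 is [[0, 0], [0, 0]] with rank 0, so corank 2. A Groebner basis of the Jacobian ideal J(f) in C{x,y} is {y^4, x*y^2 + 4*y^3/3, x^2 + 2*x*y + y^2}; counting standard monomials gives mu = 6. Corank 2; j^3 = (x + y)^3 is a perfect cube, so E-series; the 4-jet and mu = 6 give E_6.

Type E_{6}, Milnor number mu = 6.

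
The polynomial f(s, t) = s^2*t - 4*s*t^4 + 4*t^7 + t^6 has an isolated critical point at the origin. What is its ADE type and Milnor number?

Type D_7, Milnor number mu = 7.

The Hessian of f at 0 has rank 0. Corank 2; j^3 = s^2*t has shape L^2 M (L != M), so D-series; mu = 7 gives D_7.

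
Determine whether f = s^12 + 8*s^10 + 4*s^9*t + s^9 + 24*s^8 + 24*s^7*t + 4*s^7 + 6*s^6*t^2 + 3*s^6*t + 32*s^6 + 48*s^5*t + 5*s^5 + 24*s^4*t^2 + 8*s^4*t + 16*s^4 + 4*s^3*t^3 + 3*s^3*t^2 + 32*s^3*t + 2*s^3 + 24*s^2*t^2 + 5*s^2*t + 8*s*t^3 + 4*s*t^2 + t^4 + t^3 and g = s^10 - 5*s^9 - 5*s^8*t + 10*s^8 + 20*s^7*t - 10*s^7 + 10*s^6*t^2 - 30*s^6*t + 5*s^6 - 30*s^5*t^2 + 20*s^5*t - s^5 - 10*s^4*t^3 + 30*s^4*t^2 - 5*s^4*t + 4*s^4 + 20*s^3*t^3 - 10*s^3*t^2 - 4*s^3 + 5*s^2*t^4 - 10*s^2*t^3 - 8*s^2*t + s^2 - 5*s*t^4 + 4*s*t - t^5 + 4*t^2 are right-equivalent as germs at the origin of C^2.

The Hessian of f at 0 has rank 0. Corank 2; j^3 = (s + t)^2*(2*s + t) has shape L^2 M (L != M), so D-series; mu = 5 gives D_5. The Hessian of g at 0 has rank 1. Corank 1: A-series; mu = 4 gives A_4. f is D_5 but g is A_4, hence not right-equivalent.

No.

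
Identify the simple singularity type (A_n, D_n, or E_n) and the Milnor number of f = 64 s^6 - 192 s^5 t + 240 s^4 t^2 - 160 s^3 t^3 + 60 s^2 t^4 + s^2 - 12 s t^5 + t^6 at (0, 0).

The Hessian of f at 0 is [[2, 0], [0, 0]] with rank 1, so corank 1. A Groebner basis of the Jacobian ideal J(f) in C{s,t} is {t^5, s}; counting standard monomials gives mu = 5. Corank 1: A-series; mu = 5 gives A_5.

Type A_{5}, Milnor number mu = 5.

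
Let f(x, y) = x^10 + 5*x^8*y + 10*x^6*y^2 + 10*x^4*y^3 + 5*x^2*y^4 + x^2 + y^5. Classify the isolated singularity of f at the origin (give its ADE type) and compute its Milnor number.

Type A_{4}, Milnor number mu = 4.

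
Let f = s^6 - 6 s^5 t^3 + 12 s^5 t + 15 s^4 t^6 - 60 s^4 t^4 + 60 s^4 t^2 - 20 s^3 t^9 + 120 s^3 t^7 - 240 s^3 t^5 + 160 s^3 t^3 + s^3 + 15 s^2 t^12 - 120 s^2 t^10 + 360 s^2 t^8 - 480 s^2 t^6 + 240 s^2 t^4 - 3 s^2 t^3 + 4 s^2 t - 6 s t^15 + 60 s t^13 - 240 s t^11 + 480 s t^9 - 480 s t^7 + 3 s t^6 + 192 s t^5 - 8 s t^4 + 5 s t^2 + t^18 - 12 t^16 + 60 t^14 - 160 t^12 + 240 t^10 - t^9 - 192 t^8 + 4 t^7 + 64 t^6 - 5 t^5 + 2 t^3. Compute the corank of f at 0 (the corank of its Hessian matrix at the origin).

2

The Hessian at 0 is [[0, 0], [0, 0]] of rank 0; hence corank 2.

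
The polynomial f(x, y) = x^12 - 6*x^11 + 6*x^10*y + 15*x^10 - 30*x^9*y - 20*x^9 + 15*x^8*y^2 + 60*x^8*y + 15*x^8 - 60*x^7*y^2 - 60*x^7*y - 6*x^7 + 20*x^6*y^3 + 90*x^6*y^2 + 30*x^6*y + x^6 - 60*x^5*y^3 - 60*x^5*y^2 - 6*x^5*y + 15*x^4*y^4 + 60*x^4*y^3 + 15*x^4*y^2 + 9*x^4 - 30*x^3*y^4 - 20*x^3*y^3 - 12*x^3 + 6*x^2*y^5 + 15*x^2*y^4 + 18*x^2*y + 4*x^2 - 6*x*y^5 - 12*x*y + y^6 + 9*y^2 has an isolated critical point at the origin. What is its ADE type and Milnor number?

Type A_{5}, Milnor number mu = 5.

The Hessian of f at 0 has rank 1. Corank 1: A-series; mu = 5 gives A_5.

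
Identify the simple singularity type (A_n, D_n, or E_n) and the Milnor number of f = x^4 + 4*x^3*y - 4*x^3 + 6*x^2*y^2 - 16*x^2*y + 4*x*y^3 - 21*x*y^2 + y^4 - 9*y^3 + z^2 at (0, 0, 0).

Type D_5, Milnor number mu = 5.

The Hessian of f at 0 has rank 1. Corank 2; j^3 = -(x + y)*(2*x + 3*y)^2 has shape L^2 M (L != M), so D-series; mu = 5 gives D_5.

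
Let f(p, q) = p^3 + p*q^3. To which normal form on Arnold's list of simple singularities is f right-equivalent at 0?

E7

The Hessian of f at 0 has rank 0. Corank 2; j^3 = p^3 is a perfect cube, so E-series; the 4-jet and mu = 7 give E_7.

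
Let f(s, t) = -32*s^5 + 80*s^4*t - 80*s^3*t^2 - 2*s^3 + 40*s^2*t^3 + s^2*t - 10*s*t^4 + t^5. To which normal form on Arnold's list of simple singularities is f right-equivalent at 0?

D_6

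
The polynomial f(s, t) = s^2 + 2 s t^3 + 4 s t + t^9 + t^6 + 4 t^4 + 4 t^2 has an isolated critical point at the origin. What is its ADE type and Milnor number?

The Hessian of f at 0 has rank 1. Corank 1: A-series; mu = 8 gives A_8.

Type A8, Milnor number mu = 8.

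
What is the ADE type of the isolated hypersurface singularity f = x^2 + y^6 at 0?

The Hessian of f at 0 has rank 1. Corank 1: A-series; mu = 5 gives A_5.

A_{5}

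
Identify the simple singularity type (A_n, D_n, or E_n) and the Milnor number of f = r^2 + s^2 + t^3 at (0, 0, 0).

Type A2, Milnor number mu = 2.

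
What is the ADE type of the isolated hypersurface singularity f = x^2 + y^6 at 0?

The Hessian of f at 0 has rank 1. Corank 1: A-series; mu = 5 gives A_5.

A_5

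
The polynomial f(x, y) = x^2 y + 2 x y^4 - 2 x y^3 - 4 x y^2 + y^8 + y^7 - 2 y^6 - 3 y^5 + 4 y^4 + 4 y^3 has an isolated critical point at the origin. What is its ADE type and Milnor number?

The Hessian of f at 0 has rank 0. Corank 2; j^3 = y*(x - 2*y)^2 has shape L^2 M (L != M), so D-series; mu = 9 gives D_9.

Type D_{9}, Milnor number mu = 9.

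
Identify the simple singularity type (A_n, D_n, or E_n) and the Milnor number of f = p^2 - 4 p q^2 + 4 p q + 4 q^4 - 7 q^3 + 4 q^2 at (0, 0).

The Hessian of f at 0 is [[2, 4], [4, 8]] with rank 1, so corank 1. A Groebner basis of the Jacobian ideal J(f) in C{p,q} is {q^2, p + 2*q}; counting standard monomials gives mu = 2. Corank 1: A-series; mu = 2 gives A_2.

Type A_{2}, Milnor number mu = 2.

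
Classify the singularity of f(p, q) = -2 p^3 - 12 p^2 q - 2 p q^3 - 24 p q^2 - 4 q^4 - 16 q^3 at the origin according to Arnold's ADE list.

The Hessian of f at 0 is [[0, 0], [0, 0]] with rank 0, so corank 2. A Groebner basis of the Jacobian ideal J(f) in C{p,q} is {p^3 + 6*p^2*q + 48*p^2 + 192*p*q + 192*q^2, -6*p^2 + p*q^2 - 24*p*q - 24*q^2, 3*p^2 + 12*p*q + q^3 + 12*q^2}; counting standard monomials gives mu = 7. Corank 2; j^3 = -2*(p + 2*q)^3 is a perfect cube, so E-series; the 4-jet and mu = 7 give E_7.

E7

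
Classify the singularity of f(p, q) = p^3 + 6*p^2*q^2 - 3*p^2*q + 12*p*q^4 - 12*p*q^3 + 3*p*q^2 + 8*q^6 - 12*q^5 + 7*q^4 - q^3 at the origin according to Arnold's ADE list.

The Hessian of f at 0 is [[0, 0], [0, 0]] with rank 0, so corank 2. A Groebner basis of the Jacobian ideal J(f) in C{p,q} is {p^3 + 3*p^2/4 - 3*p*q/2 + 3*q^2/4, p^2*q + p^2/2 - p*q + q^2/2, p^2/4 + p*q^2 - p*q/2 + q^2/4, q^3}; counting standard monomials gives mu = 6. Corank 2; j^3 = (p - q)^3 is a perfect cube, so E-series; the 4-jet and mu = 6 give E_6.

E_{6}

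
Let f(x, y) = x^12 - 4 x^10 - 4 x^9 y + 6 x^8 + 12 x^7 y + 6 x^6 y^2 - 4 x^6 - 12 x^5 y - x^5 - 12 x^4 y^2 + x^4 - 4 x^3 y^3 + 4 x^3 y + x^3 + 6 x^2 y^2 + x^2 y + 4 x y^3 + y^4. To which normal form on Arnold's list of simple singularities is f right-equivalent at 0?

The Hessian of f at 0 has rank 0. Corank 2; j^3 = x^2*(x + y) has shape L^2 M (L != M), so D-series; mu = 5 gives D_5.

D_5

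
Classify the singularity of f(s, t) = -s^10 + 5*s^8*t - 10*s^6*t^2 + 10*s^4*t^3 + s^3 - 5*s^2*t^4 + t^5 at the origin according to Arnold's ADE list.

The Hessian of f at 0 has rank 0. Corank 2; j^3 = s^3 is a perfect cube, so E-series; the 5-jet and mu = 8 give E_8.

E8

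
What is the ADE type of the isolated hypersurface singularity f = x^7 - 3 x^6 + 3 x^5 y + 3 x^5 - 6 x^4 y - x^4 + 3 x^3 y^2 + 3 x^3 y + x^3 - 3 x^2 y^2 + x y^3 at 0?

E_{7}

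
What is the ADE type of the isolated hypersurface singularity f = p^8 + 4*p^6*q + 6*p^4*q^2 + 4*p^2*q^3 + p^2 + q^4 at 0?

The Hessian of f at 0 is [[2, 0], [0, 0]] with rank 1, so corank 1. A Groebner basis of the Jacobian ideal J(f) in C{p,q} is {q^3, p}; counting standard monomials gives mu = 3. Corank 1: A-series; mu = 3 gives A_3.

A_{3}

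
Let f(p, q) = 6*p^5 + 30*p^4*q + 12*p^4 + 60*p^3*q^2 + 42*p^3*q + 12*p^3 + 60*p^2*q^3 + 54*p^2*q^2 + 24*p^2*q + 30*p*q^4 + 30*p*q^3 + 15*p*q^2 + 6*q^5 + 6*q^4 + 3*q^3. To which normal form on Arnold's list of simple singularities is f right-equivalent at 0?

D_6

The Hessian of f at 0 has rank 0. Corank 2; j^3 = 3*(p + q)*(2*p + q)^2 has shape L^2 M (L != M), so D-series; mu = 6 gives D_6.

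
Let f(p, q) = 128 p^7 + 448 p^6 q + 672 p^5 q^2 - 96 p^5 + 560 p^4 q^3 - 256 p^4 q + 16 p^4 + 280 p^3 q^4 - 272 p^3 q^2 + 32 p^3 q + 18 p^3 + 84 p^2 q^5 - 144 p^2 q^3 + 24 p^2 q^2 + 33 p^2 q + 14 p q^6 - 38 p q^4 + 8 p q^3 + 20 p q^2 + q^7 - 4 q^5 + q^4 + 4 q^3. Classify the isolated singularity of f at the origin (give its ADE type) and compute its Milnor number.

Type D_5, Milnor number mu = 5.

The Hessian of f at 0 has rank 0. Corank 2; j^3 = (2*p + q)*(3*p + 2*q)^2 has shape L^2 M (L != M), so D-series; mu = 5 gives D_5.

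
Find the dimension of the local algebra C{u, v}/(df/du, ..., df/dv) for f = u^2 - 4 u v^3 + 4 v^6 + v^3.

2

The Hessian of f at 0 has rank 1. Corank 1: A-series; mu = 2 gives A_2.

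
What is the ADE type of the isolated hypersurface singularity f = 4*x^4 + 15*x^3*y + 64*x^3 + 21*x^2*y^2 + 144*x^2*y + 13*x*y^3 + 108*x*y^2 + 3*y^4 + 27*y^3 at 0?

E7

The Hessian of f at 0 is [[0, 0], [0, 0]] with rank 0, so corank 2. A Groebner basis of the Jacobian ideal J(f) in C{x,y} is {196608*x^2 + 294912*x*y + y^4 + 64*y^3 + 110592*y^2, x^3 + 1008*x^2 + 1512*x*y + 3*y^3/4 + 567*y^2, x^2*y - 832*x^2 - 1248*x*y - 5*y^3/6 - 468*y^2, 512*x^2 + x*y^2 + 768*x*y + 11*y^3/12 + 288*y^2}; counting standard monomials gives mu = 7. Corank 2; j^3 = (4*x + 3*y)^3 is a perfect cube, so E-series; the 4-jet and mu = 7 give E_7.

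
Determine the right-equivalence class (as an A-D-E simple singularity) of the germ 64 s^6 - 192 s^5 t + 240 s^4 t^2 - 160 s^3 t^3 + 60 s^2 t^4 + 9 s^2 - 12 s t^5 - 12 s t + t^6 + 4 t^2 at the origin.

The Hessian of f at 0 is [[18, -12], [-12, 8]] with rank 1, so corank 1. A Groebner basis of the Jacobian ideal J(f) in C{s,t} is {t^5, s - 2*t/3}; counting standard monomials gives mu = 5. Corank 1: A-series; mu = 5 gives A_5.

A_{5}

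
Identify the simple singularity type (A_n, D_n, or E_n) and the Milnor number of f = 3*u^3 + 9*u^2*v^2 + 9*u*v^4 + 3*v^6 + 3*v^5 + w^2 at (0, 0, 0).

The Hessian of f at 0 has rank 1. Corank 2; j^3 = 3*u^3 is a perfect cube, so E-series; the 5-jet and mu = 8 give E_8.

Type E_{8}, Milnor number mu = 8.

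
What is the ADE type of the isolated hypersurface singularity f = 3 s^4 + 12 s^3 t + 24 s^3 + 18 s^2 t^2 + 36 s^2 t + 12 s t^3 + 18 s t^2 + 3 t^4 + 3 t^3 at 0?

E6

The Hessian of f at 0 is [[0, 0], [0, 0]] with rank 0, so corank 2. A Groebner basis of the Jacobian ideal J(f) in C{s,t} is {t^4, s*t^2 + 2*t^3/3, s^2 + s*t + t^2/4}; counting standard monomials gives mu = 6. Corank 2; j^3 = 3*(2*s + t)^3 is a perfect cube, so E-series; the 4-jet and mu = 6 give E_6.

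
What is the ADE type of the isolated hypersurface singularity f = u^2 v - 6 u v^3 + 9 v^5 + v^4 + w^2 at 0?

D5

The Hessian of f at 0 has rank 1. Corank 2; j^3 = u^2*v has shape L^2 M (L != M), so D-series; mu = 5 gives D_5.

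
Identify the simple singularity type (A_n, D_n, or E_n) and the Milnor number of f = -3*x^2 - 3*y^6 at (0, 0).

The Hessian of f at 0 has rank 1. Corank 1: A-series; mu = 5 gives A_5.

Type A_5, Milnor number mu = 5.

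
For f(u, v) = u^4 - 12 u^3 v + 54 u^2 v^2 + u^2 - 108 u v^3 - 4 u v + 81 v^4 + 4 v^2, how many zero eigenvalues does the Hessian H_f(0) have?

Hessian at 0 has rank 1.

1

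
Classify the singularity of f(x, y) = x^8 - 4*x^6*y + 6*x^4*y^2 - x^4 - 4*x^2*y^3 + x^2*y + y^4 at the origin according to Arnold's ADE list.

D_{5}

The Hessian of f at 0 is [[0, 0], [0, 0]] with rank 0, so corank 2. A Groebner basis of the Jacobian ideal J(f) in C{x,y} is {x^3, x^2/4 + y^3, x*y}; counting standard monomials gives mu = 5. Corank 2; j^3 = x^2*y has shape L^2 M (L != M), so D-series; mu = 5 gives D_5.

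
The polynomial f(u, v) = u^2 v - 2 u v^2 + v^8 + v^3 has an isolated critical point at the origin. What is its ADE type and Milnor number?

Type D_9, Milnor number mu = 9.

The Hessian of f at 0 has rank 0. Corank 2; j^3 = v*(u - v)^2 has shape L^2 M (L != M), so D-series; mu = 9 gives D_9.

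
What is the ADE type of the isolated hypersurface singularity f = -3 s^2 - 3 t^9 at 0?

The Hessian of f at 0 is [[-6, 0], [0, 0]] with rank 1, so corank 1. A Groebner basis of the Jacobian ideal J(f) in C{s,t} is {t^8, s}; counting standard monomials gives mu = 8. Corank 1: A-series; mu = 8 gives A_8.

A_{8}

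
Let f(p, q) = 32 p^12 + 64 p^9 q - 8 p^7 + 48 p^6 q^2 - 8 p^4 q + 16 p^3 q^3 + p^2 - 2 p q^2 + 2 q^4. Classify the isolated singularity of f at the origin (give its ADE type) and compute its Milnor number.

Type A3, Milnor number mu = 3.

The Hessian of f at 0 has rank 1. Corank 1: A-series; mu = 3 gives A_3.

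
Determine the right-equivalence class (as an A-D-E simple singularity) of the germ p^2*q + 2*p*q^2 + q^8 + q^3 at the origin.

D_{9}

The Hessian of f at 0 has rank 0. Corank 2; j^3 = q*(p + q)^2 has shape L^2 M (L != M), so D-series; mu = 9 gives D_9.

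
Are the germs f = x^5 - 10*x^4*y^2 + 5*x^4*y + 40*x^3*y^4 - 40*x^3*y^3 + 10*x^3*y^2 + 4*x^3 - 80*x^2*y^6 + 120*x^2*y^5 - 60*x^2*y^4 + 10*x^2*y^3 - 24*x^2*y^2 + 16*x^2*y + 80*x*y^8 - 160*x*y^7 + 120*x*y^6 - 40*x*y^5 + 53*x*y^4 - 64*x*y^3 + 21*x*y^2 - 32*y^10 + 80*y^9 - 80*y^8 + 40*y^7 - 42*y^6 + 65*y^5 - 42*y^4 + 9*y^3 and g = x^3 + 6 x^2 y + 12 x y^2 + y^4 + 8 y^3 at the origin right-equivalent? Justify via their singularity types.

The Hessian of f at 0 is [[0, 0], [0, 0]] with rank 0, so corank 2. A Groebner basis of the Jacobian ideal J(f) in C{x,y} is {x^3 - 27*x^2/8 - 135*x*y/16 - 81*y^2/16, x^2*y + 1491*x^2/1004 + 6687*x*y/2008 + 3321*y^2/2008, -241*x^2/502 + x*y^2 - 693*x*y/1004 + 45*y^2/1004, -5*x^2/251 - 281*x*y/502 + y^3 - 399*y^2/502}; counting standard monomials gives mu = 6. Corank 2; j^3 = (x + y)*(2*x + 3*y)^2 has shape L^2 M (L != M), so D-series; mu = 6 gives D_6. The Hessian of g at 0 is [[0, 0], [0, 0]] with rank 0, so corank 2. A Groebner basis of the Jacobian ideal J(g) in C{x,y} is {y^3, x^2 + 4*x*y + 4*y^2}; counting standard monomials gives mu = 6. Corank 2; j^3 = (x + 2*y)^3 is a perfect cube, so E-series; the 4-jet and mu = 6 give E_6. f is D_6 but g is E_6, hence not right-equivalent.

No.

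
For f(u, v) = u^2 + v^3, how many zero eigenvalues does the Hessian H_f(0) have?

1

The Hessian at 0 is [[2, 0], [0, 0]] of rank 1; hence corank 1.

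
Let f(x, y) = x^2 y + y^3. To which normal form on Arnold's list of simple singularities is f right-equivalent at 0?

D_{4}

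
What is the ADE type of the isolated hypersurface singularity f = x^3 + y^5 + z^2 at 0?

E8

The Hessian of f at 0 has rank 1. Corank 2; j^3 = x^3 is a perfect cube, so E-series; the 5-jet and mu = 8 give E_8.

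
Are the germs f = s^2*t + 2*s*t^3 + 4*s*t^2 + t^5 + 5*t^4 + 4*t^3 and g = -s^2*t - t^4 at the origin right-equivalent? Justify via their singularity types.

The Hessian of f at 0 has rank 0. Corank 2; j^3 = t*(s + 2*t)^2 has shape L^2 M (L != M), so D-series; mu = 5 gives D_5. The Hessian of g at 0 has rank 0. Corank 2; j^3 = -s^2*t has shape L^2 M (L != M), so D-series; mu = 5 gives D_5. Both have type D_5, hence right-equivalent.

Yes.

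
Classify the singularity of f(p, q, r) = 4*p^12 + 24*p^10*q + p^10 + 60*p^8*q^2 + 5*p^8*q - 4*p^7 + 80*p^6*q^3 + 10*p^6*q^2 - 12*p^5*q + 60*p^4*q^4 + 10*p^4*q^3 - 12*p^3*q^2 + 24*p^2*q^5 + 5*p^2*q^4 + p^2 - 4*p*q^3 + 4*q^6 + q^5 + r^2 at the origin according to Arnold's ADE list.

A_{4}

The Hessian of f at 0 is [[2, 0, 0], [0, 0, 0], [0, 0, 2]] with rank 2, so corank 1. A Groebner basis of the Jacobian ideal J(f) in C{p,q,r} is {-p/2 + q^3, p^2, p*q, r}; counting standard monomials gives mu = 4. Corank 1: A-series; mu = 4 gives A_4.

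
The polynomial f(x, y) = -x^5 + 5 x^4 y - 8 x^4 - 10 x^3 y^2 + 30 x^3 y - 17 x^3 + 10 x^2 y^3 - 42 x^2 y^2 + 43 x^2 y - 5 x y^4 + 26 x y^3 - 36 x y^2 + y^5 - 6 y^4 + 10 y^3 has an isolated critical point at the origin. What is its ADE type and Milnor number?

Type D_{4}, Milnor number mu = 4.

The Hessian of f at 0 is [[0, 0], [0, 0]] with rank 0, so corank 2. A Groebner basis of the Jacobian ideal J(f) in C{x,y} is {y^3, x^2 - 6*y^2/13, x*y - 9*y^2/13}; counting standard monomials gives mu = 4. Corank 2; j^3 = -(x - y)*(17*x^2 - 26*x*y + 10*y^2) splits into three distinct lines over C (the quadratic factor has nonzero discriminant), so D_4.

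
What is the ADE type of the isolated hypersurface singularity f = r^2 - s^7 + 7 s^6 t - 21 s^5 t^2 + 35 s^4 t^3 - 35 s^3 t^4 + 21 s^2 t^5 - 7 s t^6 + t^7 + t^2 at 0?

The Hessian of f at 0 has rank 2. Corank 1: A-series; mu = 6 gives A_6.

A6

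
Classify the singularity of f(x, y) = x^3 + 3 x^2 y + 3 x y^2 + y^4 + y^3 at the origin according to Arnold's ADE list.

E_{6}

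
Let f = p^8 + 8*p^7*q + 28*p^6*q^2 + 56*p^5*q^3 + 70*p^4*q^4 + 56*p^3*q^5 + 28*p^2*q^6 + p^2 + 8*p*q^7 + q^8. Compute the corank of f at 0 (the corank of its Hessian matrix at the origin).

1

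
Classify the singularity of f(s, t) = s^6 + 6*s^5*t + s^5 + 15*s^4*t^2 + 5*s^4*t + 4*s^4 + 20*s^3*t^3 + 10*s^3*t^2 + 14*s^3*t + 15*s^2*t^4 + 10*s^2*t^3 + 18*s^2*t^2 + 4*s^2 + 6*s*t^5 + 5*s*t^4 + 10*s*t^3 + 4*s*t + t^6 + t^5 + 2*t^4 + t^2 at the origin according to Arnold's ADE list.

The Hessian of f at 0 has rank 1. Corank 1: A-series; mu = 4 gives A_4.

A_4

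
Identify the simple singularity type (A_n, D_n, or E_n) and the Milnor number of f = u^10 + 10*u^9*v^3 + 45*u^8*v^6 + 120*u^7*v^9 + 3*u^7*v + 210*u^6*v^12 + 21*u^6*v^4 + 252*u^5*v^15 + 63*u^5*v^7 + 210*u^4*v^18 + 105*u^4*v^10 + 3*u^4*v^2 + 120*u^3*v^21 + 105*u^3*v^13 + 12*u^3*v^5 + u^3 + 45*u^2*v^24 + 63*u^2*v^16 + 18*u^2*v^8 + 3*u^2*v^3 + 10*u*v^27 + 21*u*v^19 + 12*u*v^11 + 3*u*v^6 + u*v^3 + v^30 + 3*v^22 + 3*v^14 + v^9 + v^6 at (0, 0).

Type E_{7}, Milnor number mu = 7.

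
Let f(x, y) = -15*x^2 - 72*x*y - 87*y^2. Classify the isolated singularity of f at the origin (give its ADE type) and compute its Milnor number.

Type A_1, Milnor number mu = 1.

The Hessian of f at 0 has rank 2. Corank 0: nondegenerate Morse point, so A_1.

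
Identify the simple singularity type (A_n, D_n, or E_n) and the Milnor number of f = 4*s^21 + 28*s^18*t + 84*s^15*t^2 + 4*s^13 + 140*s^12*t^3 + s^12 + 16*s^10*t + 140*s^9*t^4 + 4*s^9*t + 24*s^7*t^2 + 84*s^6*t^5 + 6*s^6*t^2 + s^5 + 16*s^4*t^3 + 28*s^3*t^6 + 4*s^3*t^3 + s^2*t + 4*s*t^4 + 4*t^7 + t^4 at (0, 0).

Type D_5, Milnor number mu = 5.

The Hessian of f at 0 has rank 0. Corank 2; j^3 = s^2*t has shape L^2 M (L != M), so D-series; mu = 5 gives D_5.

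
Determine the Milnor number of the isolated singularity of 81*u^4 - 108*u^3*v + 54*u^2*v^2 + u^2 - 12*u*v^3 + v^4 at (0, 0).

The Hessian of f at 0 has rank 1. Corank 1: A-series; mu = 3 gives A_3.

3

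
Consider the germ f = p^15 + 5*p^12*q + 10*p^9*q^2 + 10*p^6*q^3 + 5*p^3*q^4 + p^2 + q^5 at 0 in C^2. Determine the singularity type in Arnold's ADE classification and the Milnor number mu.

Type A4, Milnor number mu = 4.

The Hessian of f at 0 is [[2, 0], [0, 0]] with rank 1, so corank 1. A Groebner basis of the Jacobian ideal J(f) in C{p,q} is {q^4, p}; counting standard monomials gives mu = 4. Corank 1: A-series; mu = 4 gives A_4.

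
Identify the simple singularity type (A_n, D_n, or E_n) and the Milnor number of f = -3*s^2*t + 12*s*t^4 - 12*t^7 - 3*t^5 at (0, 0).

The Hessian of f at 0 is [[0, 0], [0, 0]] with rank 0, so corank 2. A Groebner basis of the Jacobian ideal J(f) in C{s,t} is {-s*t/2 + t^4, s*t^2, s^2 + 5*s*t/2}; counting standard monomials gives mu = 6. Corank 2; j^3 = -3*s^2*t has shape L^2 M (L != M), so D-series; mu = 6 gives D_6.

Type D6, Milnor number mu = 6.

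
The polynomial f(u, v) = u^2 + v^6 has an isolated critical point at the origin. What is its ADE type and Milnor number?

The Hessian of f at 0 has rank 1. Corank 1: A-series; mu = 5 gives A_5.

Type A_{5}, Milnor number mu = 5.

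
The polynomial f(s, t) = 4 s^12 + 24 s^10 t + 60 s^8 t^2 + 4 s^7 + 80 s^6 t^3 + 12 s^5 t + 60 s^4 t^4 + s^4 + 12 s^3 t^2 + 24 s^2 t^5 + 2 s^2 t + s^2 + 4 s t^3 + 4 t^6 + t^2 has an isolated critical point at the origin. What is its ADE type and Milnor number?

Type A_{1}, Milnor number mu = 1.

The Hessian of f at 0 is [[2, 0], [0, 2]] with rank 2, so corank 0. A Groebner basis of the Jacobian ideal J(f) in C{s,t} is {s, t}; counting standard monomials gives mu = 1. Corank 0: nondegenerate Morse point, so A_1.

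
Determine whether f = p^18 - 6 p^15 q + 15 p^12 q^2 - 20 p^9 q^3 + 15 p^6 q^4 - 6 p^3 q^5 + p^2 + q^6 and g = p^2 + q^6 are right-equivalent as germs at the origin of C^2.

The Hessian of f at 0 has rank 1. Corank 1: A-series; mu = 5 gives A_5. The Hessian of g at 0 has rank 1. Corank 1: A-series; mu = 5 gives A_5. Both have type A_5, hence right-equivalent.

Yes.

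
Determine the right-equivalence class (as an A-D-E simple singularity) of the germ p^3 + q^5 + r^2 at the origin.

E_8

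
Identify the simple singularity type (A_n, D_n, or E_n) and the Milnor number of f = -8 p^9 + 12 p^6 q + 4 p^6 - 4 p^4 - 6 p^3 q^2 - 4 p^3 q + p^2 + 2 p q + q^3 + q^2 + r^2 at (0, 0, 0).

Type A_2, Milnor number mu = 2.

The Hessian of f at 0 has rank 2. Corank 1: A-series; mu = 2 gives A_2.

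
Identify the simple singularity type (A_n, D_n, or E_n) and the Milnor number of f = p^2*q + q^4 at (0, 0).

Type D_5, Milnor number mu = 5.

The Hessian of f at 0 has rank 0. Corank 2; j^3 = p^2*q has shape L^2 M (L != M), so D-series; mu = 5 gives D_5.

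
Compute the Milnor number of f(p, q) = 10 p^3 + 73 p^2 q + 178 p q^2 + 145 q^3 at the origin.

4

The Hessian of f at 0 is [[0, 0], [0, 0]] with rank 0, so corank 2. A Groebner basis of the Jacobian ideal J(f) in C{p,q} is {q^3, p^2 - 71*q^2/11, p*q + 28*q^2/11}; counting standard monomials gives mu = 4. Corank 2; j^3 = (2*p + 5*q)*(5*p^2 + 24*p*q + 29*q^2) splits into three distinct lines over C (the quadratic factor has nonzero discriminant), so D_4.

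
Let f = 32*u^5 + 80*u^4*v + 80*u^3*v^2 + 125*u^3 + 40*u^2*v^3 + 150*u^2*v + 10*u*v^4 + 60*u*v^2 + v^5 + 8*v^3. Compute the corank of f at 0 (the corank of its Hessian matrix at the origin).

Hessian at 0 has rank 0.

2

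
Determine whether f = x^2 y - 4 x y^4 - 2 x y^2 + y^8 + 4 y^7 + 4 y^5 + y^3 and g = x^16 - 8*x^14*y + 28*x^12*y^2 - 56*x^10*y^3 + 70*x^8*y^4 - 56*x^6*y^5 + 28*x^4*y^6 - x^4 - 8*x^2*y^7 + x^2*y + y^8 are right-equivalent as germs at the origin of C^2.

The Hessian of f at 0 is [[0, 0], [0, 0]] with rank 0, so corank 2. A Groebner basis of the Jacobian ideal J(f) in C{x,y} is {x^2*y^2 - 2*x^2*y - x^2 + 4*x*y^2 + 3*x*y/2 - 2*y^3 - y^2/2, -x^2*y - x^2/2 + x*y^3 + 2*x*y^2 + x*y/2 - y^3, -x*y/2 + y^4 + y^2/2, x^3 - 3*x^2*y + 3*x*y^2 - y^3}; counting standard monomials gives mu = 9. Corank 2; j^3 = y*(x - y)^2 has shape L^2 M (L != M), so D-series; mu = 9 gives D_9. The Hessian of g at 0 is [[0, 0], [0, 0]] with rank 0, so corank 2. A Groebner basis of the Jacobian ideal J(g) in C{x,y} is {x^2/8 + y^7, x^3, x*y}; counting standard monomials gives mu = 9. Corank 2; j^3 = x^2*y has shape L^2 M (L != M), so D-series; mu = 9 gives D_9. Both have type D_9, hence right-equivalent.

Yes.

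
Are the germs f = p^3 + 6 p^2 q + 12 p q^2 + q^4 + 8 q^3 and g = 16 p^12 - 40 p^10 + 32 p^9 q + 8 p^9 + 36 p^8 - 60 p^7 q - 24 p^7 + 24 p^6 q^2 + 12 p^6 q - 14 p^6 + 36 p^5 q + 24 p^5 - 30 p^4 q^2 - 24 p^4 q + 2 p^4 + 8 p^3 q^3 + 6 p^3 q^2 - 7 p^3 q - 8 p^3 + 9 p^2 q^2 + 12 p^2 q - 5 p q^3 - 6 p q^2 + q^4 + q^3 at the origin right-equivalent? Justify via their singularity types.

No.

The Hessian of f at 0 has rank 0. Corank 2; j^3 = (p + 2*q)^3 is a perfect cube, so E-series; the 4-jet and mu = 6 give E_6. The Hessian of g at 0 has rank 0. Corank 2; j^3 = -(2*p - q)^3 is a perfect cube, so E-series; the 4-jet and mu = 7 give E_7. f is E_6 but g is E_7, hence not right-equivalent.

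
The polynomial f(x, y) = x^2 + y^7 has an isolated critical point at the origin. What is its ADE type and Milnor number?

The Hessian of f at 0 is [[2, 0], [0, 0]] with rank 1, so corank 1. A Groebner basis of the Jacobian ideal J(f) in C{x,y} is {y^6, x}; counting standard monomials gives mu = 6. Corank 1: A-series; mu = 6 gives A_6.

Type A_6, Milnor number mu = 6.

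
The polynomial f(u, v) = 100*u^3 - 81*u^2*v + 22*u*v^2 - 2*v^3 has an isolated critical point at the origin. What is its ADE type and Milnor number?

Type D_{4}, Milnor number mu = 4.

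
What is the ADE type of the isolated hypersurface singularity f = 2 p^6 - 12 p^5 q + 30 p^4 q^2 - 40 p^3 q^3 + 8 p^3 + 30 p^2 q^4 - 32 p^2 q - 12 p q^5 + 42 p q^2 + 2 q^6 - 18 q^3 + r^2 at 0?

D7

The Hessian of f at 0 has rank 1. Corank 2; j^3 = 2*(p - q)*(2*p - 3*q)^2 has shape L^2 M (L != M), so D-series; mu = 7 gives D_7.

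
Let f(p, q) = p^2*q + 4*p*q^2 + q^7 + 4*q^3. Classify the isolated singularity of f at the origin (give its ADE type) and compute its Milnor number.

The Hessian of f at 0 is [[0, 0], [0, 0]] with rank 0, so corank 2. A Groebner basis of the Jacobian ideal J(f) in C{p,q} is {p^2/7 + q^6 - 4*q^2/7, p^3 + 8*q^3, p*q + 2*q^2}; counting standard monomials gives mu = 8. Corank 2; j^3 = q*(p + 2*q)^2 has shape L^2 M (L != M), so D-series; mu = 8 gives D_8.

Type D_8, Milnor number mu = 8.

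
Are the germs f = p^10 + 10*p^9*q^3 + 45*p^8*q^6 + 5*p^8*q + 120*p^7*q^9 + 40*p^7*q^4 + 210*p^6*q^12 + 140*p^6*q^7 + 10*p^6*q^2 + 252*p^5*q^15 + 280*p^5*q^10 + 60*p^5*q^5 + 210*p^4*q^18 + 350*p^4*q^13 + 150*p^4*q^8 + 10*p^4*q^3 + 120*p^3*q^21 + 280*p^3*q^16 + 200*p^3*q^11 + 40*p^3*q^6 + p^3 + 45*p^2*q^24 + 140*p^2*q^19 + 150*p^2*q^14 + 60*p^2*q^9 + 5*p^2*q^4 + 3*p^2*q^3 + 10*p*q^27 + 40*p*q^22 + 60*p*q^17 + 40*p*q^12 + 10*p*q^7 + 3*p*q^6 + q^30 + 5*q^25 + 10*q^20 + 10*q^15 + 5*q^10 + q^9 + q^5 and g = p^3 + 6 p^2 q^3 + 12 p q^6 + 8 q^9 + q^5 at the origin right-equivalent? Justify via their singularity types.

Yes.

The Hessian of f at 0 has rank 0. Corank 2; j^3 = p^3 is a perfect cube, so E-series; the 5-jet and mu = 8 give E_8. The Hessian of g at 0 has rank 0. Corank 2; j^3 = p^3 is a perfect cube, so E-series; the 5-jet and mu = 8 give E_8. Both have type E_8, hence right-equivalent.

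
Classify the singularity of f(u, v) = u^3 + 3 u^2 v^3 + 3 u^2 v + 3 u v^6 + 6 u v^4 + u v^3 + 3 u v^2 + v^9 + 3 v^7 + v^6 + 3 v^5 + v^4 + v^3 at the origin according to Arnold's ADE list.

E_7

The Hessian of f at 0 has rank 0. Corank 2; j^3 = (u + v)^3 is a perfect cube, so E-series; the 4-jet and mu = 7 give E_7.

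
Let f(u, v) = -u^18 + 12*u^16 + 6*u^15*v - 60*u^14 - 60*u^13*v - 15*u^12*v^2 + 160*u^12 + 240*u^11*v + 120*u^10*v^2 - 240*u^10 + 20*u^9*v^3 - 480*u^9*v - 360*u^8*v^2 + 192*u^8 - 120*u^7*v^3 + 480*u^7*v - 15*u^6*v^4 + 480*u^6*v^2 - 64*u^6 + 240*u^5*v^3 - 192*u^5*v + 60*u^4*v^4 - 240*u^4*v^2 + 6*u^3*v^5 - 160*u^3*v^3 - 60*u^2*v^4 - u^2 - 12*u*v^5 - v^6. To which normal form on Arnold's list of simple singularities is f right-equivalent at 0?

A5

The Hessian of f at 0 has rank 1. Corank 1: A-series; mu = 5 gives A_5.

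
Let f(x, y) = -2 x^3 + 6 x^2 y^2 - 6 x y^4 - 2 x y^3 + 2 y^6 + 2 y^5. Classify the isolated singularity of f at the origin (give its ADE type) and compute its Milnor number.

Type E_{7}, Milnor number mu = 7.

The Hessian of f at 0 is [[0, 0], [0, 0]] with rank 0, so corank 2. A Groebner basis of the Jacobian ideal J(f) in C{x,y} is {-x^2 + y^4 - y^3/3, x^3, x^2*y + x^2/3 + y^3/9, -x^2 + x*y^2 - y^3/3}; counting standard monomials gives mu = 7. Corank 2; j^3 = -2*x^3 is a perfect cube, so E-series; the 4-jet and mu = 7 give E_7.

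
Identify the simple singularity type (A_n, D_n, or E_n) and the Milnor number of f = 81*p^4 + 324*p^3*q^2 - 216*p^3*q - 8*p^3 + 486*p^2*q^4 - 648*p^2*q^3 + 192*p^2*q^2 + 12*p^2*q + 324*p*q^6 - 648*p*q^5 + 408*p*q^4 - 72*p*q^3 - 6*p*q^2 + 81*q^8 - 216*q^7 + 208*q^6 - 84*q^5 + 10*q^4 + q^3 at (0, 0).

Type E_6, Milnor number mu = 6.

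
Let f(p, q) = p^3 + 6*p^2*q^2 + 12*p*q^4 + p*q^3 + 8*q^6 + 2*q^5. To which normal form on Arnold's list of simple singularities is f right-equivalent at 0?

E7

The Hessian of f at 0 is [[0, 0], [0, 0]] with rank 0, so corank 2. A Groebner basis of the Jacobian ideal J(f) in C{p,q} is {-p^2/4 + q^4 - q^3/12, p^3, p^2*q + p^2/12 + q^3/36, p^2/2 + p*q^2 + q^3/6}; counting standard monomials gives mu = 7. Corank 2; j^3 = p^3 is a perfect cube, so E-series; the 4-jet and mu = 7 give E_7.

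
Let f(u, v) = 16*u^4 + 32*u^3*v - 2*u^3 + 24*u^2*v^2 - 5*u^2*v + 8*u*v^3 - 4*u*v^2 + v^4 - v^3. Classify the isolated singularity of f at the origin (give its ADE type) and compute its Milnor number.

Type D5, Milnor number mu = 5.

The Hessian of f at 0 has rank 0. Corank 2; j^3 = -(u + v)^2*(2*u + v) has shape L^2 M (L != M), so D-series; mu = 5 gives D_5.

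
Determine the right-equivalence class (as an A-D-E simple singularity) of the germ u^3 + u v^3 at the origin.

E_{7}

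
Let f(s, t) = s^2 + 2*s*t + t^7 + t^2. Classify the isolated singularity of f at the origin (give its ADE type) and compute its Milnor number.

The Hessian of f at 0 is [[2, 2], [2, 2]] with rank 1, so corank 1. A Groebner basis of the Jacobian ideal J(f) in C{s,t} is {t^6, s + t}; counting standard monomials gives mu = 6. Corank 1: A-series; mu = 6 gives A_6.

Type A_6, Milnor number mu = 6.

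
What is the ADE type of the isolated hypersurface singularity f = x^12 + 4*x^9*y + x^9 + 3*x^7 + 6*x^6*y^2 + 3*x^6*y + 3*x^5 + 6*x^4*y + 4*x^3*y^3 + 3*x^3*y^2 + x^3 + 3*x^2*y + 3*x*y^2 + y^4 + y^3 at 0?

The Hessian of f at 0 has rank 0. Corank 2; j^3 = (x + y)^3 is a perfect cube, so E-series; the 4-jet and mu = 6 give E_6.

E_{6}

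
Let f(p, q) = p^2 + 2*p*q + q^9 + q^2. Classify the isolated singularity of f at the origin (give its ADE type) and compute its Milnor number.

The Hessian of f at 0 has rank 1. Corank 1: A-series; mu = 8 gives A_8.

Type A_8, Milnor number mu = 8.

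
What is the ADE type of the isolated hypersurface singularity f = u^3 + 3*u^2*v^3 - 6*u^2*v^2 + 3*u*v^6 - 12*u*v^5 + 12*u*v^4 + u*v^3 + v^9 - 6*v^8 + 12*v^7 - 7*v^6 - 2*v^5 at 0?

E_7

The Hessian of f at 0 is [[0, 0], [0, 0]] with rank 0, so corank 2. A Groebner basis of the Jacobian ideal J(f) in C{u,v} is {-u^2/4 + v^4 - v^3/12, u^3, u^2*v + u^2/12 + v^3/36, -u^2/2 + u*v^2 - v^3/6}; counting standard monomials gives mu = 7. Corank 2; j^3 = u^3 is a perfect cube, so E-series; the 4-jet and mu = 7 give E_7.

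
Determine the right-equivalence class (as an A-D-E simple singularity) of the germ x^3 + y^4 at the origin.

E_6

The Hessian of f at 0 has rank 0. Corank 2; j^3 = x^3 is a perfect cube, so E-series; the 4-jet and mu = 6 give E_6.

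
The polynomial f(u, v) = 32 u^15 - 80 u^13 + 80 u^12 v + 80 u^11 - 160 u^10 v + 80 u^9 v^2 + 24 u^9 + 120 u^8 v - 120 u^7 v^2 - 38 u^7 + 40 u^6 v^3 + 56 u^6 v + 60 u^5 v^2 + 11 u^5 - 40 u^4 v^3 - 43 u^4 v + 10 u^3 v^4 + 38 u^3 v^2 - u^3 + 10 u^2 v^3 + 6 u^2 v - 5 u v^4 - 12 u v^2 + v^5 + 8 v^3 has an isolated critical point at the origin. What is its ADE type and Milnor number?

The Hessian of f at 0 is [[0, 0], [0, 0]] with rank 0, so corank 2. A Groebner basis of the Jacobian ideal J(f) in C{u,v} is {7*u^2/64 + u*v^3 - 7*u*v/16 + 7*v^2/16, u^2/16 - u*v/4 + v^4 + v^2/4, u^3 - 12*u*v^2 + 16*v^3, u^2*v - 4*u*v^2 + 4*v^3}; counting standard monomials gives mu = 8. Corank 2; j^3 = -(u - 2*v)^3 is a perfect cube, so E-series; the 5-jet and mu = 8 give E_8.

Type E_8, Milnor number mu = 8.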